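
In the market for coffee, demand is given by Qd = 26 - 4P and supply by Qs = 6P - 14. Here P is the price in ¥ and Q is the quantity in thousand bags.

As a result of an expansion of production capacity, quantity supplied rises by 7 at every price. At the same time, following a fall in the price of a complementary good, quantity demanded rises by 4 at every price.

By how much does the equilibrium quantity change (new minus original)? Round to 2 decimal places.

+5.20

Before the shock: 26 - 4P = 6P - 14 ⇒ 40 = 10P ⇒ P = 4, Q = 10.
With the change applied: demand Qd = 30 - 4P, supply Qs = 6P - 7.
Clearing the new market: 30 - 4P = 6P - 7, so P = 3.7 and Q = 15.2.
ΔQ = 15.2 − 10 = +5.20.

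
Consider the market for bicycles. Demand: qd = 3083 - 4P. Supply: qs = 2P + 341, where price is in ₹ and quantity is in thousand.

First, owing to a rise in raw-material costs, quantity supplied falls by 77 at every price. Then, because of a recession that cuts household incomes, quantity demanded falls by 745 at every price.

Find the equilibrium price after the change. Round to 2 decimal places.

345.67

Before the shock: 3083 - 4P = 2P + 341 ⇒ 2742 = 6P ⇒ P = 457, q = 1255.
With the change applied: demand qd = 2338 - 4P, supply qs = 2P + 264.
Equate the new curves: 2338 - 4P = 2P + 264, giving 2074 = 6P, P = 1037/3 ≈ 345.6667, q = 2866/3 ≈ 955.3333.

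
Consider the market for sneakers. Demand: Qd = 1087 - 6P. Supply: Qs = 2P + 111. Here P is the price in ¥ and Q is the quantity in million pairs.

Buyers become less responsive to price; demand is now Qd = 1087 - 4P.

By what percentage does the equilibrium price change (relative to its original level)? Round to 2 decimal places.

+33.33

Before the shock: 1087 - 6P = 2P + 111 ⇒ 976 = 8P ⇒ P = 122, Q = 355.
With the change applied: demand Qd = 1087 - 4P, supply Qs = 2P + 111.
Setting them equal: 1087 - 4P = 2P + 111 → 976 = 6P, so P = 488/3 ≈ 162.6667 and Q = 1309/3 ≈ 436.3333.
%ΔP = (162.6667 − 122) / 122 × 100 = +33.33%.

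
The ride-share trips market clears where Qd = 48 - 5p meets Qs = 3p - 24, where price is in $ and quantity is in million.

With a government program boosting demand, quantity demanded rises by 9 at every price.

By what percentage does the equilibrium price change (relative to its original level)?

Original equilibrium: 48 - 5p = 3p - 24 gives 72 = 8p, so p = 9 and Q = 3.
The shock moves the curves to Qd = 57 - 5p and Qs = 3p - 24.
Clearing the new market: 57 - 5p = 3p - 24, so p = 10.125 and Q = 6.375.
%Δp = (10.125 − 9) / 9 × 100 = +12.5%.

+12.5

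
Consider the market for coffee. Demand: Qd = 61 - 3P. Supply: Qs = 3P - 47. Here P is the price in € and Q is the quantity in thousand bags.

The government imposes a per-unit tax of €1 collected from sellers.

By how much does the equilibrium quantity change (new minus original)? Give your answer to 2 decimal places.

-1.50

Solve the original market: 61 - 3P = 3P - 47, hence P = 18 and Q = 7.
Since sellers keep the price net of the tax, the effective supply curve becomes Qs = 3P - 50.
Equate the new curves: 61 - 3P = 3P - 50, giving 111 = 6P, P = 18.5, Q = 5.5.
ΔQ = 5.5 − 7 = -1.50.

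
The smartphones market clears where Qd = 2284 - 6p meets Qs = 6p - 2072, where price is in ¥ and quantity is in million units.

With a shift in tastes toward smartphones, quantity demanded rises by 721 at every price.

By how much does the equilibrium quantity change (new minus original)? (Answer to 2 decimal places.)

Solve the original market: 2284 - 6p = 6p - 2072, hence p = 363 and Q = 106.
With the change applied: demand Qd = 3005 - 6p, supply Qs = 6p - 2072.
Setting them equal: 3005 - 6p = 6p - 2072 → 5077 = 12p, so p = 5077/12 ≈ 423.0833 and Q = 466.5.
ΔQ = 466.5 − 106 = +360.50.

+360.50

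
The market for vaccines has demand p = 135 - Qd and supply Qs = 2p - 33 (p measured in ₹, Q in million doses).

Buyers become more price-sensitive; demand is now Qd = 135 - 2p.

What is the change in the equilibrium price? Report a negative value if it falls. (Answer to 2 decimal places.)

-14.00

Initially, 135 - p = 2p - 33, so 168 = 3p and p = 56, Q = 79.
The shock moves the curves to Qd = 135 - 2p and Qs = 2p - 33.
Equate the new curves: 135 - 2p = 2p - 33, giving 168 = 4p, p = 42, Q = 51.
Δp = 42 − 56 = -14.00.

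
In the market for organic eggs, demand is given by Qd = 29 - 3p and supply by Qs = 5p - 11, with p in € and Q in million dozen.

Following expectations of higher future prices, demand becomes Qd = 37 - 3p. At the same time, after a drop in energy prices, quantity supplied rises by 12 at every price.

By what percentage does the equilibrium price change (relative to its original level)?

Initially, 29 - 3p = 5p - 11, so 40 = 8p and p = 5, Q = 14.
With the change applied: demand Qd = 37 - 3p, supply Qs = 5p + 1.
Setting them equal: 37 - 3p = 5p + 1 → 36 = 8p, so p = 4.5 and Q = 23.5.
%Δp = (4.5 − 5) / 5 × 100 = -10%.

-10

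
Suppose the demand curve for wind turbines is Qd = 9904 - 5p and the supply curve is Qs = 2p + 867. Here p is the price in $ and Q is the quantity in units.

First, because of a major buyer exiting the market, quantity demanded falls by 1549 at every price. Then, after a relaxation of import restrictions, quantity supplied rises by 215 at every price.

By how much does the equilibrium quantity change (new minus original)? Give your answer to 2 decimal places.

Before the shock: 9904 - 5p = 2p + 867 ⇒ 9037 = 7p ⇒ p = 1291, Q = 3449.
The shock moves the curves to Qd = 8355 - 5p and Qs = 2p + 1082.
Clearing the new market: 8355 - 5p = 2p + 1082, so p = 1039 and Q = 3160.
ΔQ = 3160 − 3449 = -289.00.

-289.00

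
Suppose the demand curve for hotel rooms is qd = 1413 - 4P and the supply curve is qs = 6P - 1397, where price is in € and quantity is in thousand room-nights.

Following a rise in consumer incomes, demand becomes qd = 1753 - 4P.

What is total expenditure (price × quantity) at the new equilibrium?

155295

Before the shock: 1413 - 4P = 6P - 1397 ⇒ 2810 = 10P ⇒ P = 281, q = 289.
The new curves are qd = 1753 - 4P (demand) and qs = 6P - 1397 (supply).
New equilibrium: 1753 - 4P = 6P - 1397 ⇒ 3150 = 10P ⇒ P = 315, q = 493.
New expenditure = 315 × 493 = 155295.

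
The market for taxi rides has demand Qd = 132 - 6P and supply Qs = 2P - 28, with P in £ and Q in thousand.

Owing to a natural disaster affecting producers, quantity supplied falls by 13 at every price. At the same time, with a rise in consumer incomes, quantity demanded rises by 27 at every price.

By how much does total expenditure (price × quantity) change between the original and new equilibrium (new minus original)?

-15

Initially, 132 - 6P = 2P - 28, so 160 = 8P and P = 20, Q = 12.
The shock moves the curves to Qd = 159 - 6P and Qs = 2P - 41.
Setting them equal: 159 - 6P = 2P - 41 → 200 = 8P, so P = 25 and Q = 9.
Expenditure moves from 20×12 = 240 to 25×9 = 225; change = -15.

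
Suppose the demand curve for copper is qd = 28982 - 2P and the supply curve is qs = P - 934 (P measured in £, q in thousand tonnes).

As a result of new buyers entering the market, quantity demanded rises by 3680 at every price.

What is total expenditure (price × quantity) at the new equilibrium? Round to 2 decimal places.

114950580.44

Before the shock: 28982 - 2P = P - 934 ⇒ 29916 = 3P ⇒ P = 9972, q = 9038.
The new curves are qd = 32662 - 2P (demand) and qs = P - 934 (supply).
New equilibrium: 32662 - 2P = P - 934 ⇒ 33596 = 3P ⇒ P = 33596/3 ≈ 11198.6667, q = 30794/3 ≈ 10264.6667.
New expenditure = 11198.6667 × 10264.6667 = 114950580.44.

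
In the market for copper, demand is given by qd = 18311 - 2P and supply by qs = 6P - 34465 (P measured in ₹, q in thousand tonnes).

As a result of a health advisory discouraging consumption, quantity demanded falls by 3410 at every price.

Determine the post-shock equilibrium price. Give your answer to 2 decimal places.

6170.75

Original equilibrium: 18311 - 2P = 6P - 34465 gives 52776 = 8P, so P = 6597 and q = 5117.
With the change applied: demand qd = 14901 - 2P, supply qs = 6P - 34465.
New equilibrium: 14901 - 2P = 6P - 34465 ⇒ 49366 = 8P ⇒ P = 6170.75, q = 2559.5.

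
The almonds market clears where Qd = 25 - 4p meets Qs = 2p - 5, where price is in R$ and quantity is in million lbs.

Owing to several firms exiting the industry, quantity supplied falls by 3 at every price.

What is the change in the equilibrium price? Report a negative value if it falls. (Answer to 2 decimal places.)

Before the shock: 25 - 4p = 2p - 5 ⇒ 30 = 6p ⇒ p = 5, Q = 5.
After the shift, demand is Qd = 25 - 4p and supply is Qs = 2p - 8.
New equilibrium: 25 - 4p = 2p - 8 ⇒ 33 = 6p ⇒ p = 5.5, Q = 3.
Δp = 5.5 − 5 = +0.50.

+0.50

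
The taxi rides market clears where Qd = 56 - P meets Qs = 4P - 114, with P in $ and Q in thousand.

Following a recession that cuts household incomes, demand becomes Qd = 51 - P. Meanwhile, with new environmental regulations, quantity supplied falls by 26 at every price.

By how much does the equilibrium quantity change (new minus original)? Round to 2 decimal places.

-9.20

Original equilibrium: 56 - P = 4P - 114 gives 170 = 5P, so P = 34 and Q = 22.
The new curves are Qd = 51 - P (demand) and Qs = 4P - 140 (supply).
New equilibrium: 51 - P = 4P - 140 ⇒ 191 = 5P ⇒ P = 38.2, Q = 12.8.
ΔQ = 12.8 − 22 = -9.20.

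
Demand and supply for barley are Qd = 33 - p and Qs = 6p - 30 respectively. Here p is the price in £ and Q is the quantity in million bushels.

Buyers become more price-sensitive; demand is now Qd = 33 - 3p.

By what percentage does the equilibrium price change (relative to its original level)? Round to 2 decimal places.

Before the shock: 33 - p = 6p - 30 ⇒ 63 = 7p ⇒ p = 9, Q = 24.
With the change applied: demand Qd = 33 - 3p, supply Qs = 6p - 30.
New equilibrium: 33 - 3p = 6p - 30 ⇒ 63 = 9p ⇒ p = 7, Q = 12.
%Δp = (7 − 9) / 9 × 100 = -22.22%.

-22.22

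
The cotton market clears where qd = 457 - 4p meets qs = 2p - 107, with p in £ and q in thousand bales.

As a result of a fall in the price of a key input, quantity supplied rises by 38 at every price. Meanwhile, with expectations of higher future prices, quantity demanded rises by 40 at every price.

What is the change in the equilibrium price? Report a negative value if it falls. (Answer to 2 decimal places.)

Solve the original market: 457 - 4p = 2p - 107, hence p = 94 and q = 81.
With the change applied: demand qd = 497 - 4p, supply qs = 2p - 69.
Clearing the new market: 497 - 4p = 2p - 69, so p = 283/3 ≈ 94.3333 and q = 359/3 ≈ 119.6667.
Δp = 94.3333 − 94 = +0.33.

+0.33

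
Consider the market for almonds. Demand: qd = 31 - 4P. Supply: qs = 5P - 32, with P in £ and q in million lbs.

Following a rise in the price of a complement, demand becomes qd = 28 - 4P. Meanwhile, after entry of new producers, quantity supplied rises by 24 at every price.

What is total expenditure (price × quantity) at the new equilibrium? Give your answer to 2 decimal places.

48.00

Solve the original market: 31 - 4P = 5P - 32, hence P = 7 and q = 3.
The new curves are qd = 28 - 4P (demand) and qs = 5P - 8 (supply).
Setting them equal: 28 - 4P = 5P - 8 → 36 = 9P, so P = 4 and q = 12.
New expenditure = 4 × 12 = 48.00.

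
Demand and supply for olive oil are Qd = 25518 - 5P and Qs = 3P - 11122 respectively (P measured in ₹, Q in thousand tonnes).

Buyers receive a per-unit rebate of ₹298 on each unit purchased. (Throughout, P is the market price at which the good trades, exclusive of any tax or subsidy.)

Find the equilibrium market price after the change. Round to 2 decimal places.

4766.25

Initially, 25518 - 5P = 3P - 11122, so 36640 = 8P and P = 4580, Q = 2618.
Since buyers' out-of-pocket price is the market price minus the rebate, the effective demand curve becomes Qd = 27008 - 5P.
Clearing the new market: 27008 - 5P = 3P - 11122, so P = 4766.25 and Q = 3176.75.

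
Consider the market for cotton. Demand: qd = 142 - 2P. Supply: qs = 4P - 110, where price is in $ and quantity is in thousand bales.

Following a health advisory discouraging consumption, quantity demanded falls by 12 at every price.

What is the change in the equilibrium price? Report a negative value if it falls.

Original equilibrium: 142 - 2P = 4P - 110 gives 252 = 6P, so P = 42 and q = 58.
After the shift, demand is qd = 130 - 2P and supply is qs = 4P - 110.
Equate the new curves: 130 - 2P = 4P - 110, giving 240 = 6P, P = 40, q = 50.
ΔP = 40 − 42 = -2.

-2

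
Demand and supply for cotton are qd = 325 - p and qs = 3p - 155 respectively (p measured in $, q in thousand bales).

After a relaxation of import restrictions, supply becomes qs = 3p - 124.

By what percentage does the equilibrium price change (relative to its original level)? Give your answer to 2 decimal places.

Initially, 325 - p = 3p - 155, so 480 = 4p and p = 120, q = 205.
The new curves are qd = 325 - p (demand) and qs = 3p - 124 (supply).
Clearing the new market: 325 - p = 3p - 124, so p = 112.25 and q = 212.75.
%Δp = (112.25 − 120) / 120 × 100 = -6.46%.

-6.46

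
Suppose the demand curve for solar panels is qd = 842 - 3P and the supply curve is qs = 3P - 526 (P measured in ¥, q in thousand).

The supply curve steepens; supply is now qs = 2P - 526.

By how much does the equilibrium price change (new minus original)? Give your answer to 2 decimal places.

Solve the original market: 842 - 3P = 3P - 526, hence P = 228 and q = 158.
The shock moves the curves to qd = 842 - 3P and qs = 2P - 526.
Clearing the new market: 842 - 3P = 2P - 526, so P = 273.6 and q = 21.2.
ΔP = 273.6 − 228 = +45.60.

+45.60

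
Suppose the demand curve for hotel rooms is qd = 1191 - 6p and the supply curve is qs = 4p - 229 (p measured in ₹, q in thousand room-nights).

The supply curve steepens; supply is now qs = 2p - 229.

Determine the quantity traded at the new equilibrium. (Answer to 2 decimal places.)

Before the shock: 1191 - 6p = 4p - 229 ⇒ 1420 = 10p ⇒ p = 142, q = 339.
The shock moves the curves to qd = 1191 - 6p and qs = 2p - 229.
Clearing the new market: 1191 - 6p = 2p - 229, so p = 177.5 and q = 126.

126.00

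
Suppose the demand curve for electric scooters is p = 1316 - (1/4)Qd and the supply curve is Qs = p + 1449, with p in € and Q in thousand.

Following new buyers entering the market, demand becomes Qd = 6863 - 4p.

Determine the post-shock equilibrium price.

1082.8

Original equilibrium: 5264 - 4p = p + 1449 gives 3815 = 5p, so p = 763 and Q = 2212.
The new curves are Qd = 6863 - 4p (demand) and Qs = p + 1449 (supply).
Equate the new curves: 6863 - 4p = p + 1449, giving 5414 = 5p, p = 1082.8, Q = 2531.8.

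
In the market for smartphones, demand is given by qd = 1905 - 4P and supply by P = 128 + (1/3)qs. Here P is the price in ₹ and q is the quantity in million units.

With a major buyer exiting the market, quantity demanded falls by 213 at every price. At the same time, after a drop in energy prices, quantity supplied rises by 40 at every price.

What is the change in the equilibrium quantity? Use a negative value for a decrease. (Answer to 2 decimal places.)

-68.43

Solve the original market: 1905 - 4P = 3P - 384, hence P = 327 and q = 597.
The new curves are qd = 1692 - 4P (demand) and qs = 3P - 344 (supply).
Clearing the new market: 1692 - 4P = 3P - 344, so P = 2036/7 ≈ 290.8571 and q = 3700/7 ≈ 528.5714.
Δq = 528.5714 − 597 = -68.43.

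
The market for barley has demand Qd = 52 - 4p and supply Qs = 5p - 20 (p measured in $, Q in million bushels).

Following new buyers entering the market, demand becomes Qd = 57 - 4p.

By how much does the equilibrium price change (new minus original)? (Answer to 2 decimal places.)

+0.56

Initially, 52 - 4p = 5p - 20, so 72 = 9p and p = 8, Q = 20.
The new curves are Qd = 57 - 4p (demand) and Qs = 5p - 20 (supply).
New equilibrium: 57 - 4p = 5p - 20 ⇒ 77 = 9p ⇒ p = 77/9 ≈ 8.5556, Q = 205/9 ≈ 22.7778.
Δp = 8.5556 − 8 = +0.56.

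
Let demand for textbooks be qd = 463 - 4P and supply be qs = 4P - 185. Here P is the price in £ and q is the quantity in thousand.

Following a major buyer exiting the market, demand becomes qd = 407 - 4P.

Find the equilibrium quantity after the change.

Solve the original market: 463 - 4P = 4P - 185, hence P = 81 and q = 139.
With the change applied: demand qd = 407 - 4P, supply qs = 4P - 185.
Setting them equal: 407 - 4P = 4P - 185 → 592 = 8P, so P = 74 and q = 111.

111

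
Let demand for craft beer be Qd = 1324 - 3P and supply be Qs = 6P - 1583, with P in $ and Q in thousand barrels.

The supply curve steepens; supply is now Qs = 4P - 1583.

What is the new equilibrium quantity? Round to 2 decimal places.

Original equilibrium: 1324 - 3P = 6P - 1583 gives 2907 = 9P, so P = 323 and Q = 355.
The new curves are Qd = 1324 - 3P (demand) and Qs = 4P - 1583 (supply).
Clearing the new market: 1324 - 3P = 4P - 1583, so P = 2907/7 ≈ 415.2857 and Q = 547/7 ≈ 78.1429.

78.14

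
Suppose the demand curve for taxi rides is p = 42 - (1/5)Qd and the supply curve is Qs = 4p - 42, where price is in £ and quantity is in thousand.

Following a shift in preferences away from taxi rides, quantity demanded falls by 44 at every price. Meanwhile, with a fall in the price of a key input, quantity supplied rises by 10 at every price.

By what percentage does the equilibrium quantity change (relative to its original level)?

Initially, 210 - 5p = 4p - 42, so 252 = 9p and p = 28, Q = 70.
After the shift, demand is Qd = 166 - 5p and supply is Qs = 4p - 32.
Equate the new curves: 166 - 5p = 4p - 32, giving 198 = 9p, p = 22, Q = 56.
%ΔQ = (56 − 70) / 70 × 100 = -20%.

-20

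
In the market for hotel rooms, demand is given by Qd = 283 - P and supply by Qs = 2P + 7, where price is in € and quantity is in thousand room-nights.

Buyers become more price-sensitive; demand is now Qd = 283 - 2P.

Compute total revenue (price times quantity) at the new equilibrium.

Initially, 283 - P = 2P + 7, so 276 = 3P and P = 92, Q = 191.
The new curves are Qd = 283 - 2P (demand) and Qs = 2P + 7 (supply).
New equilibrium: 283 - 2P = 2P + 7 ⇒ 276 = 4P ⇒ P = 69, Q = 145.
New expenditure = 69 × 145 = 10005.

10005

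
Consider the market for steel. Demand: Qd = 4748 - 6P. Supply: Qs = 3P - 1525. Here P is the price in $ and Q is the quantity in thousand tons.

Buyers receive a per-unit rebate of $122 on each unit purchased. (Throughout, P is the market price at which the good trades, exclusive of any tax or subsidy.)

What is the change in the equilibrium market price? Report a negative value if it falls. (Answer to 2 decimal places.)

Before the shock: 4748 - 6P = 3P - 1525 ⇒ 6273 = 9P ⇒ P = 697, Q = 566.
Since buyers' out-of-pocket price is the market price minus the rebate, the effective demand curve becomes Qd = 5480 - 6P.
Equate the new curves: 5480 - 6P = 3P - 1525, giving 7005 = 9P, P = 2335/3 ≈ 778.3333, Q = 810.
ΔP = 778.3333 − 697 = +81.33.

+81.33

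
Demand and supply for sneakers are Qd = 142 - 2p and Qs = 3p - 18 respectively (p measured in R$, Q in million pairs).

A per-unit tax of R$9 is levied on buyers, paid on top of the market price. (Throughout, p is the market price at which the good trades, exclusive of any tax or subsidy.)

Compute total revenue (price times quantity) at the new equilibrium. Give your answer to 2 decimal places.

Original equilibrium: 142 - 2p = 3p - 18 gives 160 = 5p, so p = 32 and Q = 78.
Since buyers pay the price plus the tax, the effective demand curve becomes Qd = 124 - 2p.
Setting them equal: 124 - 2p = 3p - 18 → 142 = 5p, so p = 28.4 and Q = 67.2.
New expenditure = 28.4 × 67.2 = 1908.48.

1908.48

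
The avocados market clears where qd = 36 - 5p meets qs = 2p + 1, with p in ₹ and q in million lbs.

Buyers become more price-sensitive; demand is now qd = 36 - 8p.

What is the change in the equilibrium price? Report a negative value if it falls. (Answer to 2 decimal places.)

Before the shock: 36 - 5p = 2p + 1 ⇒ 35 = 7p ⇒ p = 5, q = 11.
The shock moves the curves to qd = 36 - 8p and qs = 2p + 1.
New equilibrium: 36 - 8p = 2p + 1 ⇒ 35 = 10p ⇒ p = 3.5, q = 8.
Δp = 3.5 − 5 = -1.50.

-1.50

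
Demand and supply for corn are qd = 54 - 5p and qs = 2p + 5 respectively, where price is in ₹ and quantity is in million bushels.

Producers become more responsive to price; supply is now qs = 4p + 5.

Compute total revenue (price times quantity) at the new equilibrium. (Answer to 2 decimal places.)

Before the shock: 54 - 5p = 2p + 5 ⇒ 49 = 7p ⇒ p = 7, q = 19.
With the change applied: demand qd = 54 - 5p, supply qs = 4p + 5.
Setting them equal: 54 - 5p = 4p + 5 → 49 = 9p, so p = 49/9 ≈ 5.4444 and q = 241/9 ≈ 26.7778.
New expenditure = 5.4444 × 26.7778 = 145.79.

145.79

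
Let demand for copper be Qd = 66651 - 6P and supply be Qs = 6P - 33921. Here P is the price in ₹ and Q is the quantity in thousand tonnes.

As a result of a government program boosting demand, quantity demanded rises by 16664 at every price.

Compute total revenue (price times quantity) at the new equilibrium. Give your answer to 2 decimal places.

241281457.67

Original equilibrium: 66651 - 6P = 6P - 33921 gives 100572 = 12P, so P = 8381 and Q = 16365.
The shock moves the curves to Qd = 83315 - 6P and Qs = 6P - 33921.
Setting them equal: 83315 - 6P = 6P - 33921 → 117236 = 12P, so P = 29309/3 ≈ 9769.6667 and Q = 24697.
New expenditure = 9769.6667 × 24697 = 241281457.67.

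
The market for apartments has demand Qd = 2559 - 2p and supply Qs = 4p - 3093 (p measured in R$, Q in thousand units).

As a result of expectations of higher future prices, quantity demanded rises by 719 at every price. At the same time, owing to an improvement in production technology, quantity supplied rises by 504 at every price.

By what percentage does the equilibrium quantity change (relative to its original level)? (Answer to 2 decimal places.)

Solve the original market: 2559 - 2p = 4p - 3093, hence p = 942 and Q = 675.
With the change applied: demand Qd = 3278 - 2p, supply Qs = 4p - 2589.
New equilibrium: 3278 - 2p = 4p - 2589 ⇒ 5867 = 6p ⇒ p = 5867/6 ≈ 977.8333, Q = 3967/3 ≈ 1322.3333.
%ΔQ = (1322.3333 − 675) / 675 × 100 = +95.90%.

+95.90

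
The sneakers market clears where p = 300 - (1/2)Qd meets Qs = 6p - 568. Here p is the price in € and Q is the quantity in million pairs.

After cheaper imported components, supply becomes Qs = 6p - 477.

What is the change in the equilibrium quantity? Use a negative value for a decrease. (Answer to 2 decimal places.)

Solve the original market: 600 - 2p = 6p - 568, hence p = 146 and Q = 308.
After the shift, demand is Qd = 600 - 2p and supply is Qs = 6p - 477.
Clearing the new market: 600 - 2p = 6p - 477, so p = 134.625 and Q = 330.75.
ΔQ = 330.75 − 308 = +22.75.

+22.75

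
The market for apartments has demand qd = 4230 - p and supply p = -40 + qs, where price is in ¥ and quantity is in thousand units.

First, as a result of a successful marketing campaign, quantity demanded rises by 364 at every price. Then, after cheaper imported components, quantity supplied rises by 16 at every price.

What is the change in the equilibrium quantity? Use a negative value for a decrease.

+190

Original equilibrium: 4230 - p = p + 40 gives 4190 = 2p, so p = 2095 and q = 2135.
The new curves are qd = 4594 - p (demand) and qs = p + 56 (supply).
Equate the new curves: 4594 - p = p + 56, giving 4538 = 2p, p = 2269, q = 2325.
Δq = 2325 − 2135 = +190.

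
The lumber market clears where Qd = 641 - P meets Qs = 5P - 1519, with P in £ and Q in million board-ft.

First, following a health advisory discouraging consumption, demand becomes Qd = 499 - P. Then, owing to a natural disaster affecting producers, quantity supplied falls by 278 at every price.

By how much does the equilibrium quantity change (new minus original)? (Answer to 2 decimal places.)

Original equilibrium: 641 - P = 5P - 1519 gives 2160 = 6P, so P = 360 and Q = 281.
The new curves are Qd = 499 - P (demand) and Qs = 5P - 1797 (supply).
Equate the new curves: 499 - P = 5P - 1797, giving 2296 = 6P, P = 1148/3 ≈ 382.6667, Q = 349/3 ≈ 116.3333.
ΔQ = 116.3333 − 281 = -164.67.

-164.67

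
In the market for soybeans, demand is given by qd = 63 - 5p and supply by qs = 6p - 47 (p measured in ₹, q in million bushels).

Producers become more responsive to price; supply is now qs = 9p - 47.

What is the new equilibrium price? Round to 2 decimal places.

Initially, 63 - 5p = 6p - 47, so 110 = 11p and p = 10, q = 13.
With the change applied: demand qd = 63 - 5p, supply qs = 9p - 47.
Setting them equal: 63 - 5p = 9p - 47 → 110 = 14p, so p = 55/7 ≈ 7.8571 and q = 166/7 ≈ 23.7143.

7.86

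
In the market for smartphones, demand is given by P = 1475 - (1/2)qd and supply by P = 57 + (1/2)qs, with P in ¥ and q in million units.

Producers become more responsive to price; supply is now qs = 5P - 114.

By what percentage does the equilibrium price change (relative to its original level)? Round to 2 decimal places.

Initially, 2950 - 2P = 2P - 114, so 3064 = 4P and P = 766, q = 1418.
The new curves are qd = 2950 - 2P (demand) and qs = 5P - 114 (supply).
Equate the new curves: 2950 - 2P = 5P - 114, giving 3064 = 7P, P = 3064/7 ≈ 437.7143, q = 14522/7 ≈ 2074.5714.
%ΔP = (437.7143 − 766) / 766 × 100 = -42.86%.

-42.86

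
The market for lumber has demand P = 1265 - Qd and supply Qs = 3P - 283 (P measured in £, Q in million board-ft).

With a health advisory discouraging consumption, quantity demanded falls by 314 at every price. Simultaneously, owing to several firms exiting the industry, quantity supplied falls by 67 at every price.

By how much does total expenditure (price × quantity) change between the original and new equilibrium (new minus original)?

Solve the original market: 1265 - P = 3P - 283, hence P = 387 and Q = 878.
With the change applied: demand Qd = 951 - P, supply Qs = 3P - 350.
New equilibrium: 951 - P = 3P - 350 ⇒ 1301 = 4P ⇒ P = 325.25, Q = 625.75.
Expenditure moves from 387×878 = 339786 to 325.25×625.75 = 203525.1875; change = -136260.8125.

-136260.8125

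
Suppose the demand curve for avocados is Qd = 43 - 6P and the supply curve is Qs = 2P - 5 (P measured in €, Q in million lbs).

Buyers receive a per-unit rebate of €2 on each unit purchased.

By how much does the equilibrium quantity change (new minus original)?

Before the shock: 43 - 6P = 2P - 5 ⇒ 48 = 8P ⇒ P = 6, Q = 7.
Since buyers' out-of-pocket price is the market price minus the rebate, the effective demand curve becomes Qd = 55 - 6P.
Clearing the new market: 55 - 6P = 2P - 5, so P = 7.5 and Q = 10.
ΔQ = 10 − 7 = +3.

+3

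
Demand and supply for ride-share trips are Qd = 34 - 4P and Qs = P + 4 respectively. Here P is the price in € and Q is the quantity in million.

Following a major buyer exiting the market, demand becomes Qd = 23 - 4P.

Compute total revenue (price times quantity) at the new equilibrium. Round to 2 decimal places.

29.64

Initially, 34 - 4P = P + 4, so 30 = 5P and P = 6, Q = 10.
The shock moves the curves to Qd = 23 - 4P and Qs = P + 4.
New equilibrium: 23 - 4P = P + 4 ⇒ 19 = 5P ⇒ P = 3.8, Q = 7.8.
New expenditure = 3.8 × 7.8 = 29.64.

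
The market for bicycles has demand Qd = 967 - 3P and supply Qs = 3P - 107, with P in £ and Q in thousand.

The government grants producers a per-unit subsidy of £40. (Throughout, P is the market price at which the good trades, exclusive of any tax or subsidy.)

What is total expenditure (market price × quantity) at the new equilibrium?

77910

Solve the original market: 967 - 3P = 3P - 107, hence P = 179 and Q = 430.
Since sellers receive the price plus the subsidy, the effective supply curve becomes Qs = 3P + 13.
New equilibrium: 967 - 3P = 3P + 13 ⇒ 954 = 6P ⇒ P = 159, Q = 490.
New expenditure = 159 × 490 = 77910.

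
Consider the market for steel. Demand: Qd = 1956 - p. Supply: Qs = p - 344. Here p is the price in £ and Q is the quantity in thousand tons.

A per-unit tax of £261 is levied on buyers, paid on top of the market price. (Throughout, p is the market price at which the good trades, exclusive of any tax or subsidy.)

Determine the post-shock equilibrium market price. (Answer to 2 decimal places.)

1019.50

Original equilibrium: 1956 - p = p - 344 gives 2300 = 2p, so p = 1150 and Q = 806.
Since buyers pay the price plus the tax, the effective demand curve becomes Qd = 1695 - p.
New equilibrium: 1695 - p = p - 344 ⇒ 2039 = 2p ⇒ p = 1019.5, Q = 675.5.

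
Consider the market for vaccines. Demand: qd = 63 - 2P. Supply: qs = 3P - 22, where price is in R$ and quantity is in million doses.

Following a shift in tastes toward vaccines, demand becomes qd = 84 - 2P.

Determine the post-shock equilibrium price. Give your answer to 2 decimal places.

Original equilibrium: 63 - 2P = 3P - 22 gives 85 = 5P, so P = 17 and q = 29.
After the shift, demand is qd = 84 - 2P and supply is qs = 3P - 22.
Equate the new curves: 84 - 2P = 3P - 22, giving 106 = 5P, P = 21.2, q = 41.6.

21.20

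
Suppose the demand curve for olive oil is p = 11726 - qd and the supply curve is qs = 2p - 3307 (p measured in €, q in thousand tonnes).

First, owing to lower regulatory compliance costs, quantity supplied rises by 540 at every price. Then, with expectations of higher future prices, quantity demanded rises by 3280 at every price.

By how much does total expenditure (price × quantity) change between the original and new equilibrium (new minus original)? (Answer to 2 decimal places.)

+20153955.56

Original equilibrium: 11726 - p = 2p - 3307 gives 15033 = 3p, so p = 5011 and q = 6715.
The new curves are qd = 15006 - p (demand) and qs = 2p - 2767 (supply).
New equilibrium: 15006 - p = 2p - 2767 ⇒ 17773 = 3p ⇒ p = 17773/3 ≈ 5924.3333, q = 27245/3 ≈ 9081.6667.
Expenditure moves from 5011×6715 = 33648865 to 5924.3333×9081.6667 = 53802820.5556; change = +20153955.56.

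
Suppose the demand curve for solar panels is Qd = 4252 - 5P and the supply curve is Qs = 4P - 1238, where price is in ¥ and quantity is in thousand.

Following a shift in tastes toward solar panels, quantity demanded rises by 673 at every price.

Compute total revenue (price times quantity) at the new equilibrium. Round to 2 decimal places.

Initially, 4252 - 5P = 4P - 1238, so 5490 = 9P and P = 610, Q = 1202.
The new curves are Qd = 4925 - 5P (demand) and Qs = 4P - 1238 (supply).
New equilibrium: 4925 - 5P = 4P - 1238 ⇒ 6163 = 9P ⇒ P = 6163/9 ≈ 684.7778, Q = 13510/9 ≈ 1501.1111.
New expenditure = 684.7778 × 1501.1111 = 1027927.53.

1027927.53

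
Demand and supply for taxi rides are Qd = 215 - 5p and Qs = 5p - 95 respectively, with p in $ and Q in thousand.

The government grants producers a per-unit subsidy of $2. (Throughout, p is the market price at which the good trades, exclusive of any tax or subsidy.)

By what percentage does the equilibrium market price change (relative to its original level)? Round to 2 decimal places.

Initially, 215 - 5p = 5p - 95, so 310 = 10p and p = 31, Q = 60.
Since sellers receive the price plus the subsidy, the effective supply curve becomes Qs = 5p - 85.
New equilibrium: 215 - 5p = 5p - 85 ⇒ 300 = 10p ⇒ p = 30, Q = 65.
%Δp = (30 − 31) / 31 × 100 = -3.23%.

-3.23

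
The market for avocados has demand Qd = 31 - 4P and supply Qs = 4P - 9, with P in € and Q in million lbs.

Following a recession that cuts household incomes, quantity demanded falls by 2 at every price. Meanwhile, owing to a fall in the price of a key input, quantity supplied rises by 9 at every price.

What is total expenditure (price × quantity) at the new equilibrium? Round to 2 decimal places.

52.56

Initially, 31 - 4P = 4P - 9, so 40 = 8P and P = 5, Q = 11.
After the shift, demand is Qd = 29 - 4P and supply is Qs = 4P.
Clearing the new market: 29 - 4P = 4P, so P = 3.625 and Q = 14.5.
New expenditure = 3.625 × 14.5 = 52.56.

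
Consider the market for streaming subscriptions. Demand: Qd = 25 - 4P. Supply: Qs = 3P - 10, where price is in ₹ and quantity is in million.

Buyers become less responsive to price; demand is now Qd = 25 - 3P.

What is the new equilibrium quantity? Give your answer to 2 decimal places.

7.50

Solve the original market: 25 - 4P = 3P - 10, hence P = 5 and Q = 5.
The shock moves the curves to Qd = 25 - 3P and Qs = 3P - 10.
New equilibrium: 25 - 3P = 3P - 10 ⇒ 35 = 6P ⇒ P = 35/6 ≈ 5.8333, Q = 7.5.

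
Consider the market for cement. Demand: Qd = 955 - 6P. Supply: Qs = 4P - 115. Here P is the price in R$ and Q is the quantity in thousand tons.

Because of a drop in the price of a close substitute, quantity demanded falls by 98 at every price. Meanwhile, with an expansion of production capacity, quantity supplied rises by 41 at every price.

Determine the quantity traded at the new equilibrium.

298.4

Before the shock: 955 - 6P = 4P - 115 ⇒ 1070 = 10P ⇒ P = 107, Q = 313.
The new curves are Qd = 857 - 6P (demand) and Qs = 4P - 74 (supply).
Clearing the new market: 857 - 6P = 4P - 74, so P = 93.1 and Q = 298.4.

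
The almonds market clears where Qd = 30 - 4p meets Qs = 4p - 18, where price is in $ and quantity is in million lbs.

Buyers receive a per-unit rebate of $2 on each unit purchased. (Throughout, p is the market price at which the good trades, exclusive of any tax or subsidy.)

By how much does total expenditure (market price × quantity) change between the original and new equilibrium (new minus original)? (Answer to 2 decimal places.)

+34.00

Before the shock: 30 - 4p = 4p - 18 ⇒ 48 = 8p ⇒ p = 6, Q = 6.
Since buyers' out-of-pocket price is the market price minus the rebate, the effective demand curve becomes Qd = 38 - 4p.
Clearing the new market: 38 - 4p = 4p - 18, so p = 7 and Q = 10.
Expenditure moves from 6×6 = 36 to 7×10 = 70; change = +34.00.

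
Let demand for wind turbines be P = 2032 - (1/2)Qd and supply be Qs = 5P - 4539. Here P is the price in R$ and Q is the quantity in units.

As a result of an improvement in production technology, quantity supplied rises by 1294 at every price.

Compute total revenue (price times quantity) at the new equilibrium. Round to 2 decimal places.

2062927.96

Before the shock: 4064 - 2P = 5P - 4539 ⇒ 8603 = 7P ⇒ P = 1229, Q = 1606.
The shock moves the curves to Qd = 4064 - 2P and Qs = 5P - 3245.
Clearing the new market: 4064 - 2P = 5P - 3245, so P = 7309/7 ≈ 1044.1429 and Q = 13830/7 ≈ 1975.7143.
New expenditure = 1044.1429 × 1975.7143 = 2062927.96.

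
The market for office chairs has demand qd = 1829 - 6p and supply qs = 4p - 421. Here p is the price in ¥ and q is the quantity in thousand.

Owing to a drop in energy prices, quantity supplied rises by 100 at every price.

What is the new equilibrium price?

215

Initially, 1829 - 6p = 4p - 421, so 2250 = 10p and p = 225, q = 479.
The shock moves the curves to qd = 1829 - 6p and qs = 4p - 321.
Setting them equal: 1829 - 6p = 4p - 321 → 2150 = 10p, so p = 215 and q = 539.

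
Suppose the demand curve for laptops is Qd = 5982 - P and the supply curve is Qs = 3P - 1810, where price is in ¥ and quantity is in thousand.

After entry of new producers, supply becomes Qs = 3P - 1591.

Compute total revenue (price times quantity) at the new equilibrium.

7741025.9375

Solve the original market: 5982 - P = 3P - 1810, hence P = 1948 and Q = 4034.
With the change applied: demand Qd = 5982 - P, supply Qs = 3P - 1591.
Clearing the new market: 5982 - P = 3P - 1591, so P = 1893.25 and Q = 4088.75.
New expenditure = 1893.25 × 4088.75 = 7741025.9375.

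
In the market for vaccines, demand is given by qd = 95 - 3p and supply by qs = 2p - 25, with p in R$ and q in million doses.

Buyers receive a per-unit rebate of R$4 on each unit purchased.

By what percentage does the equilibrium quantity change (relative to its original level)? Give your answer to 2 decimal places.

+20.87

Original equilibrium: 95 - 3p = 2p - 25 gives 120 = 5p, so p = 24 and q = 23.
Since buyers' out-of-pocket price is the market price minus the rebate, the effective demand curve becomes qd = 107 - 3p.
New equilibrium: 107 - 3p = 2p - 25 ⇒ 132 = 5p ⇒ p = 26.4, q = 27.8.
%Δq = (27.8 − 23) / 23 × 100 = +20.87%.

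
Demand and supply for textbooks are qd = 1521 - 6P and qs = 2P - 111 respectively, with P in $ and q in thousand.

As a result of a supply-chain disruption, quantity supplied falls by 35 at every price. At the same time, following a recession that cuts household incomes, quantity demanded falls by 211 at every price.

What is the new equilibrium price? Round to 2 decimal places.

Initially, 1521 - 6P = 2P - 111, so 1632 = 8P and P = 204, q = 297.
After the shift, demand is qd = 1310 - 6P and supply is qs = 2P - 146.
New equilibrium: 1310 - 6P = 2P - 146 ⇒ 1456 = 8P ⇒ P = 182, q = 218.

182.00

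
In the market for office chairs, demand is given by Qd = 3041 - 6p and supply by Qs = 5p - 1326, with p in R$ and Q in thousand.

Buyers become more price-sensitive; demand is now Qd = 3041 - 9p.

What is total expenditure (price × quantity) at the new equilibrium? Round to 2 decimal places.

Solve the original market: 3041 - 6p = 5p - 1326, hence p = 397 and Q = 659.
The shock moves the curves to Qd = 3041 - 9p and Qs = 5p - 1326.
Clearing the new market: 3041 - 9p = 5p - 1326, so p = 4367/14 ≈ 311.9286 and Q = 3271/14 ≈ 233.6429.
New expenditure = 311.9286 × 233.6429 = 72879.88.

72879.88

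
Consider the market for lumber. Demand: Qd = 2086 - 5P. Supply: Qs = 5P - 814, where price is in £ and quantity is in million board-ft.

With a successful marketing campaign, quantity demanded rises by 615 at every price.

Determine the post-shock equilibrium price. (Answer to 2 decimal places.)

351.50

Original equilibrium: 2086 - 5P = 5P - 814 gives 2900 = 10P, so P = 290 and Q = 636.
The shock moves the curves to Qd = 2701 - 5P and Qs = 5P - 814.
New equilibrium: 2701 - 5P = 5P - 814 ⇒ 3515 = 10P ⇒ P = 351.5, Q = 943.5.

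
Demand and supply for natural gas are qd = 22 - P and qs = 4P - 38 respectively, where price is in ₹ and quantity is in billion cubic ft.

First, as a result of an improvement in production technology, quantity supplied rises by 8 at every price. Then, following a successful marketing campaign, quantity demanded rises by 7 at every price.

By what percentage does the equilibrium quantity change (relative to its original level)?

+72

Before the shock: 22 - P = 4P - 38 ⇒ 60 = 5P ⇒ P = 12, q = 10.
The new curves are qd = 29 - P (demand) and qs = 4P - 30 (supply).
New equilibrium: 29 - P = 4P - 30 ⇒ 59 = 5P ⇒ P = 11.8, q = 17.2.
%Δq = (17.2 − 10) / 10 × 100 = +72%.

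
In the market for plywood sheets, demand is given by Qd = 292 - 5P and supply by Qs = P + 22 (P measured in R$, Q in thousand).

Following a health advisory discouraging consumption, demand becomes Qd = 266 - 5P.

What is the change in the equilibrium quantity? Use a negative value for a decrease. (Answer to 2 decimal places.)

-4.33

Solve the original market: 292 - 5P = P + 22, hence P = 45 and Q = 67.
The shock moves the curves to Qd = 266 - 5P and Qs = P + 22.
Clearing the new market: 266 - 5P = P + 22, so P = 122/3 ≈ 40.6667 and Q = 188/3 ≈ 62.6667.
ΔQ = 62.6667 − 67 = -4.33.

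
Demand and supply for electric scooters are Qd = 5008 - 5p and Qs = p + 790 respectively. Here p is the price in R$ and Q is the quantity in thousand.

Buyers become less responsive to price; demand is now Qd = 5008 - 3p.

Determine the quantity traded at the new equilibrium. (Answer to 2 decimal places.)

Original equilibrium: 5008 - 5p = p + 790 gives 4218 = 6p, so p = 703 and Q = 1493.
The new curves are Qd = 5008 - 3p (demand) and Qs = p + 790 (supply).
Equate the new curves: 5008 - 3p = p + 790, giving 4218 = 4p, p = 1054.5, Q = 1844.5.

1844.50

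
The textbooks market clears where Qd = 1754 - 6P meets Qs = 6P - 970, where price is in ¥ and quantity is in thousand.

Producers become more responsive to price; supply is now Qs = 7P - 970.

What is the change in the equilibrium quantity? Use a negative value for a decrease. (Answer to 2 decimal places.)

Original equilibrium: 1754 - 6P = 6P - 970 gives 2724 = 12P, so P = 227 and Q = 392.
With the change applied: demand Qd = 1754 - 6P, supply Qs = 7P - 970.
Clearing the new market: 1754 - 6P = 7P - 970, so P = 2724/13 ≈ 209.5385 and Q = 6458/13 ≈ 496.7692.
ΔQ = 496.7692 − 392 = +104.77.

+104.77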